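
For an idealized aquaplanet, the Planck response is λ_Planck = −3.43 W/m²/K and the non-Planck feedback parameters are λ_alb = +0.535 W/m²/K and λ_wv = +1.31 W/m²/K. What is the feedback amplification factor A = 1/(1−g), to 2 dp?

Convert to gains: g_alb = 0.535/3.43 = 0.156; g_wv = 1.31/3.43 = 0.3819.
Total gain g = 0.5379.
A = 1/(1 − 0.5379) = 2.16.

2.16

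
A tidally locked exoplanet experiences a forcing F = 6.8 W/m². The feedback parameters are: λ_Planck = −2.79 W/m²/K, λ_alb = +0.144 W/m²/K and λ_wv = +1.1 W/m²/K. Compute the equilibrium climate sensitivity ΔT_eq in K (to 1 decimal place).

4.4 K

Net feedback parameter λ = (−2.79) + (+0.144) + (+1.1) = -1.546 W/m²/K.
ΔT = −F/λ = −6.8/(-1.546) = 4.4 K.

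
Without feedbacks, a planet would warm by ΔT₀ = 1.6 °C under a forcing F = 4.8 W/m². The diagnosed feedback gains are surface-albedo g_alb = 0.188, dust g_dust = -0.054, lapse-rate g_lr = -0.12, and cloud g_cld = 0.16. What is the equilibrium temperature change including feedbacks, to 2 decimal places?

Total gain g = 0.188 − 0.054 − 0.12 + 0.16 = 0.174.
Amplification A = 1/(1 − 0.174) = 1.211.
ΔT = 1.6 × 1.211 = 1.94 °C.

1.94 °C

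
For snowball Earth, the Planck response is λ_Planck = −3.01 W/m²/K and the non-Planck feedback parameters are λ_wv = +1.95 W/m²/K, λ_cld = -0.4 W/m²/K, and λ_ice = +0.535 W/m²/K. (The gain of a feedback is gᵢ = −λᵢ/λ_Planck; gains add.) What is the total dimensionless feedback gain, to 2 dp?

Convert to gains: g_wv = 1.95/3.01 = 0.6478; g_cld = -0.4/3.01 = -0.1329; g_ice = 0.535/3.01 = 0.1777.
Total gain g = 0.6926.

0.69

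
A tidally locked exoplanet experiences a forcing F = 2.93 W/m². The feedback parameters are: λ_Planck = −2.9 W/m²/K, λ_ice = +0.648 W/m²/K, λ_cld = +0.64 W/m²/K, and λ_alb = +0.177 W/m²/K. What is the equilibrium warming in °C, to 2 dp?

2.04 °C

Net feedback parameter λ = (−2.9) + (+0.648) + (+0.64) + (+0.177) = -1.435 W/m²/K.
ΔT = −F/λ = −2.93/(-1.435) = 2.04 °C.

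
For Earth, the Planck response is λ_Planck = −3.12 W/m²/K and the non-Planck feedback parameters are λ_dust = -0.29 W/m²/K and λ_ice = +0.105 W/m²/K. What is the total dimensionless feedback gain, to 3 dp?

Convert to gains: g_dust = -0.29/3.12 = -0.09295; g_ice = 0.105/3.12 = 0.03365.
Total gain g = -0.0593.

-0.059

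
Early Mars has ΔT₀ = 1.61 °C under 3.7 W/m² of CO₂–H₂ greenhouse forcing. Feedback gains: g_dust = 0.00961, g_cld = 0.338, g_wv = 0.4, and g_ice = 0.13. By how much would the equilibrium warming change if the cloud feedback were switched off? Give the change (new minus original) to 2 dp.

Original: g = 0.87761, ΔT = 1.61/(1−0.87761) = 13.1547 °C.
Without cloud: g' = 0.53961, ΔT' = 1.61/(1−0.53961) = 3.4970 °C.
Change = 3.4970 − 13.1547 = -9.66 °C.

-9.66 °C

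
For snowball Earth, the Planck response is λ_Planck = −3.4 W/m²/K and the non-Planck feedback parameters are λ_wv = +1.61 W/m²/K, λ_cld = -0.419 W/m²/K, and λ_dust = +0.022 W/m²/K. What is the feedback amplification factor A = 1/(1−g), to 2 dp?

Convert to gains: g_wv = 1.61/3.4 = 0.4735; g_cld = -0.419/3.4 = -0.1232; g_dust = 0.022/3.4 = 0.006471.
Total gain g = 0.356771.
A = 1/(1 − 0.356771) = 1.55.

1.55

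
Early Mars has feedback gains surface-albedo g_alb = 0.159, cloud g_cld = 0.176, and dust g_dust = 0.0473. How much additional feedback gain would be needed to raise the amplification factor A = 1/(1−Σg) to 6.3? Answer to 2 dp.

Current total gain = 0.3823.
Target gain for A = 6.3: g* = 1 − 1/6.3 = 0.8413.
Additional gain needed = 0.8413 − 0.3823 = 0.46.

0.46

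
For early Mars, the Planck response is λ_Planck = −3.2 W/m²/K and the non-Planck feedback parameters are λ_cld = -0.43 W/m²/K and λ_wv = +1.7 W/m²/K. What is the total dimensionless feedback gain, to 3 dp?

0.397

Convert to gains: g_cld = -0.43/3.2 = -0.1344; g_wv = 1.7/3.2 = 0.5312.
Total gain g = 0.3968.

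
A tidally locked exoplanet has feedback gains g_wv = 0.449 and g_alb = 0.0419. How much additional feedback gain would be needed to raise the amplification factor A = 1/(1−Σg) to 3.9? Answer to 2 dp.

Current total gain = 0.4909.
Target gain for A = 3.9: g* = 1 − 1/3.9 = 0.7436.
Additional gain needed = 0.7436 − 0.4909 = 0.25.

0.25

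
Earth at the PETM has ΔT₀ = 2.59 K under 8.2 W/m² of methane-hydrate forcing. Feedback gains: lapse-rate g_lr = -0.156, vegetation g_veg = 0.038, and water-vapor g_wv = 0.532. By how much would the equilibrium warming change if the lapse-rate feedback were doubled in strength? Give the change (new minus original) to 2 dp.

Original: g = 0.414, ΔT = 2.59/(1−0.414) = 4.4198 K.
With doubled lapse-rate: g' = 0.258, ΔT' = 2.59/(1−0.258) = 3.4906 K.
Change = 3.4906 − 4.4198 = -0.93 K.

-0.93 K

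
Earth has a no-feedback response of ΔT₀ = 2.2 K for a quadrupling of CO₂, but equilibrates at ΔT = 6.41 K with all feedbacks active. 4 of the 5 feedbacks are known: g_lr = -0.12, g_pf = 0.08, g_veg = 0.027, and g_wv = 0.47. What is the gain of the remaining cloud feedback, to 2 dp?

0.20

Amplification A = ΔT/ΔT₀ = 6.41/2.2 = 2.914.
Total gain g = 1 − 1/A = 1 − 1/2.914 = 0.6568.
Known gains sum to -0.12 + 0.08 + 0.027 + 0.47 = 0.457.
g_cld = 0.6568 − 0.457 = 0.20.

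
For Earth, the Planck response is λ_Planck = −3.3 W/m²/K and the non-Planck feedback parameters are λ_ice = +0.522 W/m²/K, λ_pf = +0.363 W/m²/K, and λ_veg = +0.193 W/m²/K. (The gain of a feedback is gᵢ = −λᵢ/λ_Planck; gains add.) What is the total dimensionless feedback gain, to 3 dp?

Convert to gains: g_ice = 0.522/3.3 = 0.1582; g_pf = 0.363/3.3 = 0.11; g_veg = 0.193/3.3 = 0.05848.
Total gain g = 0.32668.

0.327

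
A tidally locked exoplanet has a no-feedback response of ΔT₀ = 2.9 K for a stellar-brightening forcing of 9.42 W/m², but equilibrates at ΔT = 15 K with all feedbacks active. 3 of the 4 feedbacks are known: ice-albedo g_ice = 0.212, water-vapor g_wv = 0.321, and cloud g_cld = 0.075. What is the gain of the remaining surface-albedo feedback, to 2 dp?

Amplification A = ΔT/ΔT₀ = 15/2.9 = 5.172.
Total gain g = 1 − 1/A = 1 − 1/5.172 = 0.8067.
Known gains sum to 0.212 + 0.321 + 0.075 = 0.608.
g_alb = 0.8067 − 0.608 = 0.20.

0.20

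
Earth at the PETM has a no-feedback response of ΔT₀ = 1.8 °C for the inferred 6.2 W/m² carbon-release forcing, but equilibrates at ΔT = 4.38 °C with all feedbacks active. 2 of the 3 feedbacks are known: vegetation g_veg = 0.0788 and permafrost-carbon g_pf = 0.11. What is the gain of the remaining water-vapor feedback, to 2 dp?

Amplification A = ΔT/ΔT₀ = 4.38/1.8 = 2.433.
Total gain g = 1 − 1/A = 1 − 1/2.433 = 0.589.
Known gains sum to 0.0788 + 0.11 = 0.1888.
g_wv = 0.589 − 0.1888 = 0.40.

0.40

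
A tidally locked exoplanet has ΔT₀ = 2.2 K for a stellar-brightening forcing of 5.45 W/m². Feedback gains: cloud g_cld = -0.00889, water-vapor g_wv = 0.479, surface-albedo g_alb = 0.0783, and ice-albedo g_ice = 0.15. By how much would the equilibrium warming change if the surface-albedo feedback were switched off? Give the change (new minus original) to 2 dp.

Original: g = 0.69841, ΔT = 2.2/(1−0.69841) = 7.2947 K.
Without surface-albedo: g' = 0.62011, ΔT' = 2.2/(1−0.62011) = 5.7912 K.
Change = 5.7912 − 7.2947 = -1.50 K.

-1.50 K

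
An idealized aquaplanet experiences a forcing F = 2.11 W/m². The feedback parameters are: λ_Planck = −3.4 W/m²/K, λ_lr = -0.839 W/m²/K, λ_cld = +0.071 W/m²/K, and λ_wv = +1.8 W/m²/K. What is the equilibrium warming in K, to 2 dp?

0.89 K

Net feedback parameter λ = (−3.4) + (-0.839) + (+0.071) + (+1.8) = -2.368 W/m²/K.
ΔT = −F/λ = −2.11/(-2.368) = 0.89 K.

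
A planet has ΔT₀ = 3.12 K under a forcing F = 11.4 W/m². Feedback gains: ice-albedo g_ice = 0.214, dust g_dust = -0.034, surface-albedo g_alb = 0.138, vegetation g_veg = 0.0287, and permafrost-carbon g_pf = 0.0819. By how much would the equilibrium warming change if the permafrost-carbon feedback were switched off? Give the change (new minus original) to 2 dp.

Original: g = 0.4286, ΔT = 3.12/(1−0.4286) = 5.4603 K.
Without permafrost-carbon: g' = 0.3467, ΔT' = 3.12/(1−0.3467) = 4.7758 K.
Change = 4.7758 − 5.4603 = -0.68 K.

-0.68 K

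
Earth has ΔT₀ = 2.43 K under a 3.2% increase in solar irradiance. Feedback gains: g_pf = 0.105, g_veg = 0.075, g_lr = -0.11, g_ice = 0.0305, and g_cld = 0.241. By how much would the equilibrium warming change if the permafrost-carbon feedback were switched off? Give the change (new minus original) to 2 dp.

-0.51 K

Original: g = 0.3415, ΔT = 2.43/(1−0.3415) = 3.6902 K.
Without permafrost-carbon: g' = 0.2365, ΔT' = 2.43/(1−0.2365) = 3.1827 K.
Change = 3.1827 − 3.6902 = -0.51 K.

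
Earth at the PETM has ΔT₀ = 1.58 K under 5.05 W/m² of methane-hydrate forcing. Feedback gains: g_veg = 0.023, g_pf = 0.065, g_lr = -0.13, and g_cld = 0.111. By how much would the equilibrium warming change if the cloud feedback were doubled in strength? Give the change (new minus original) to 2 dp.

Original: g = 0.069, ΔT = 1.58/(1−0.069) = 1.6971 K.
With doubled cloud: g' = 0.18, ΔT' = 1.58/(1−0.18) = 1.9268 K.
Change = 1.9268 − 1.6971 = 0.23 K.

0.23 K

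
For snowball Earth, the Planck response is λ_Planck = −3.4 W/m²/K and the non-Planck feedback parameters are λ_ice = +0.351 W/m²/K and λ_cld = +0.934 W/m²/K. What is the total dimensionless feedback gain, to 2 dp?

Convert to gains: g_ice = 0.351/3.4 = 0.1032; g_cld = 0.934/3.4 = 0.2747.
Total gain g = 0.3779.

0.38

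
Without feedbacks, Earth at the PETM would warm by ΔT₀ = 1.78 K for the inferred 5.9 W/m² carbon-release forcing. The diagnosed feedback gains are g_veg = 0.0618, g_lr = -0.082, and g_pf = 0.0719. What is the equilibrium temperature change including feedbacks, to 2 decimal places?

1.88 K

Total gain g = 0.0618 − 0.082 + 0.0719 = 0.0517.
Amplification A = 1/(1 − 0.0517) = 1.055.
ΔT = 1.78 × 1.055 = 1.88 K.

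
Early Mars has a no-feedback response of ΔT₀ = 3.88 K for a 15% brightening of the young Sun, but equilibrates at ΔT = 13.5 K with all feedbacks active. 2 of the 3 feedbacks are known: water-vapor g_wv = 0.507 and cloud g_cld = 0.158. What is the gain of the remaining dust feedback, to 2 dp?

0.05

Amplification A = ΔT/ΔT₀ = 13.5/3.88 = 3.479.
Total gain g = 1 − 1/A = 1 − 1/3.479 = 0.7126.
Known gains sum to 0.507 + 0.158 = 0.665.
g_dust = 0.7126 − 0.665 = 0.05.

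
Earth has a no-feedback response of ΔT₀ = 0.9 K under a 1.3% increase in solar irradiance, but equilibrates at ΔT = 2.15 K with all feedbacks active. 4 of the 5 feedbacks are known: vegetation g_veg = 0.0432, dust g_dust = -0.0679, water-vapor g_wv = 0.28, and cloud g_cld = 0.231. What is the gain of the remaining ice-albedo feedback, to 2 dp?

Amplification A = ΔT/ΔT₀ = 2.15/0.9 = 2.389.
Total gain g = 1 − 1/A = 1 − 1/2.389 = 0.5814.
Known gains sum to 0.0432 − 0.0679 + 0.28 + 0.231 = 0.4863.
g_ice = 0.5814 − 0.4863 = 0.10.

0.10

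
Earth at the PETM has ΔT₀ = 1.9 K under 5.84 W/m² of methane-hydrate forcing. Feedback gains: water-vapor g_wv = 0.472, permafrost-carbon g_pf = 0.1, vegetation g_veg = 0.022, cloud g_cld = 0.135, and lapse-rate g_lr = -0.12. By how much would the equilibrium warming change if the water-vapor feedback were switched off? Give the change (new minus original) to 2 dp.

Original: g = 0.609, ΔT = 1.9/(1−0.609) = 4.8593 K.
Without water-vapor: g' = 0.137, ΔT' = 1.9/(1−0.137) = 2.2016 K.
Change = 2.2016 − 4.8593 = -2.66 K.

-2.66 K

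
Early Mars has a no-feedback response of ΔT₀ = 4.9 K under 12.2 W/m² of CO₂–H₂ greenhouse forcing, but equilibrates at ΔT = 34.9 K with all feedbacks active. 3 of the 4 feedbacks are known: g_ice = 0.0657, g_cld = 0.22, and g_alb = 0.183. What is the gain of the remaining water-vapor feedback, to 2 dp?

Amplification A = ΔT/ΔT₀ = 34.9/4.9 = 7.122.
Total gain g = 1 − 1/A = 1 − 1/7.122 = 0.8596.
Known gains sum to 0.0657 + 0.22 + 0.183 = 0.4687.
g_wv = 0.8596 − 0.4687 = 0.39.

0.39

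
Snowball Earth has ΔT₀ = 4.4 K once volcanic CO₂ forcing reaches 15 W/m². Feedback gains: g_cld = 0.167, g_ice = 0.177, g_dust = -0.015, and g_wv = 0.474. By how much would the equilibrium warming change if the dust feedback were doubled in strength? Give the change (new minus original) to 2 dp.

-1.58 K

Original: g = 0.803, ΔT = 4.4/(1−0.803) = 22.3350 K.
With doubled dust: g' = 0.788, ΔT' = 4.4/(1−0.788) = 20.7547 K.
Change = 20.7547 − 22.3350 = -1.58 K.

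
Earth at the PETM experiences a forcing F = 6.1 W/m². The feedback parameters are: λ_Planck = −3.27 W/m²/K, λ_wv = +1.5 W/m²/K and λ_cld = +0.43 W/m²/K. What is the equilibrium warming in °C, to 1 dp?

Net feedback parameter λ = (−3.27) + (+1.5) + (+0.43) = -1.34 W/m²/K.
ΔT = −F/λ = −6.1/(-1.34) = 4.6 °C.

4.6 °C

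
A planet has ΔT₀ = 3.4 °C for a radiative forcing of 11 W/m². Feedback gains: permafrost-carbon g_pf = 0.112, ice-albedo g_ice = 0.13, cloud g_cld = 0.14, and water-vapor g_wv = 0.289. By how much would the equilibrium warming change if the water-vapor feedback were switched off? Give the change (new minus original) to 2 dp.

-4.83 °C

Original: g = 0.671, ΔT = 3.4/(1−0.671) = 10.3343 °C.
Without water-vapor: g' = 0.382, ΔT' = 3.4/(1−0.382) = 5.5016 °C.
Change = 5.5016 − 10.3343 = -4.83 °C.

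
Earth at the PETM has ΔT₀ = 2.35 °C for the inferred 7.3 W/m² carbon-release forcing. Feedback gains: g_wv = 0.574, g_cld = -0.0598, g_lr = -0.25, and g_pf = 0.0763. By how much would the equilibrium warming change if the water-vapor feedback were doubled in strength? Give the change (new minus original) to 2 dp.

23.92 °C

Original: g = 0.3405, ΔT = 2.35/(1−0.3405) = 3.5633 °C.
With doubled water-vapor: g' = 0.9145, ΔT' = 2.35/(1−0.9145) = 27.4854 °C.
Change = 27.4854 − 3.5633 = 23.92 °C.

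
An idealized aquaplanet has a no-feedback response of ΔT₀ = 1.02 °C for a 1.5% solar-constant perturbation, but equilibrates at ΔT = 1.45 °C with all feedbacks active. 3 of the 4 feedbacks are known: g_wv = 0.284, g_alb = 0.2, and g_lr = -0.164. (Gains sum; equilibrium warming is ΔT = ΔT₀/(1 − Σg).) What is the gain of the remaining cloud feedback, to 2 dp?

Amplification A = ΔT/ΔT₀ = 1.45/1.02 = 1.422.
Total gain g = 1 − 1/A = 1 − 1/1.422 = 0.2968.
Known gains sum to 0.284 + 0.2 − 0.164 = 0.32.
g_cld = 0.2968 − 0.32 = -0.02.

-0.02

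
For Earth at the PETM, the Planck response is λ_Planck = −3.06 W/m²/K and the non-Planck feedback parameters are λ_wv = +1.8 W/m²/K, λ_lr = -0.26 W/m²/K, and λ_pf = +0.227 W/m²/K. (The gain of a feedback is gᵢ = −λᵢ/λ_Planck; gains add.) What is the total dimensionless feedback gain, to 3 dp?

Convert to gains: g_wv = 1.8/3.06 = 0.5882; g_lr = -0.26/3.06 = -0.08497; g_pf = 0.227/3.06 = 0.07418.
Total gain g = 0.57741.

0.577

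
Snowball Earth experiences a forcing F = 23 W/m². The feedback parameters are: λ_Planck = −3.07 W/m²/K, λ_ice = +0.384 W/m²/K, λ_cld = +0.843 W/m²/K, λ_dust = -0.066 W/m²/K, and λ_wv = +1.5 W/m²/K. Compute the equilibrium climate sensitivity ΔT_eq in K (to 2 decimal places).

56.23 K

Net feedback parameter λ = (−3.07) + (+0.384) + (+0.843) + (-0.066) + (+1.5) = -0.409 W/m²/K.
ΔT = −F/λ = −23/(-0.409) = 56.23 K.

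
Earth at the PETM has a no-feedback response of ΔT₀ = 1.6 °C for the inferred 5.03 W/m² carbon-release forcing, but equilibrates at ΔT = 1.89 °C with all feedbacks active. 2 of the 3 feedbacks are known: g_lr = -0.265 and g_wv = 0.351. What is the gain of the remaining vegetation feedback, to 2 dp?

0.07

Amplification A = ΔT/ΔT₀ = 1.89/1.6 = 1.181.
Total gain g = 1 − 1/A = 1 − 1/1.181 = 0.1533.
Known gains sum to -0.265 + 0.351 = 0.086.
g_veg = 0.1533 − 0.086 = 0.07.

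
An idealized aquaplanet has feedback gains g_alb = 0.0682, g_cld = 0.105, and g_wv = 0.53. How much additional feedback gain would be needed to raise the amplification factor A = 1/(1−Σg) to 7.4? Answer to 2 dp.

Current total gain = 0.7032.
Target gain for A = 7.4: g* = 1 − 1/7.4 = 0.8649.
Additional gain needed = 0.8649 − 0.7032 = 0.16.

0.16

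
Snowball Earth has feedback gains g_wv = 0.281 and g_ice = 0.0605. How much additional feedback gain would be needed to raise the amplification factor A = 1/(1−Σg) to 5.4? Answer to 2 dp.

Current total gain = 0.3415.
Target gain for A = 5.4: g* = 1 − 1/5.4 = 0.8148.
Additional gain needed = 0.8148 − 0.3415 = 0.47.

0.47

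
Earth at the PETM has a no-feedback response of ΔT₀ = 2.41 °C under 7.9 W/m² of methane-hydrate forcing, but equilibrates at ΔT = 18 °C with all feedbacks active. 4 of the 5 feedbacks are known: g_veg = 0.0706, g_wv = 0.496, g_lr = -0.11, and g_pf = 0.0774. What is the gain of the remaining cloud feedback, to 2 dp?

0.33

Amplification A = ΔT/ΔT₀ = 18/2.41 = 7.469.
Total gain g = 1 − 1/A = 1 − 1/7.469 = 0.8661.
Known gains sum to 0.0706 + 0.496 − 0.11 + 0.0774 = 0.534.
g_cld = 0.8661 − 0.534 = 0.33.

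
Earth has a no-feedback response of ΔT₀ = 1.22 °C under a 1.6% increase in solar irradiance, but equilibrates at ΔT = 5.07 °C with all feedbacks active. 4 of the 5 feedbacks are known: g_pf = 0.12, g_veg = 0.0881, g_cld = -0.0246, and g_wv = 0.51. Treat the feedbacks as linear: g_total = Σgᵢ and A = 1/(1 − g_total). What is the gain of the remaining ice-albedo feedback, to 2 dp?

0.07

Amplification A = ΔT/ΔT₀ = 5.07/1.22 = 4.156.
Total gain g = 1 − 1/A = 1 − 1/4.156 = 0.7594.
Known gains sum to 0.12 + 0.0881 − 0.0246 + 0.51 = 0.6935.
g_ice = 0.7594 − 0.6935 = 0.07.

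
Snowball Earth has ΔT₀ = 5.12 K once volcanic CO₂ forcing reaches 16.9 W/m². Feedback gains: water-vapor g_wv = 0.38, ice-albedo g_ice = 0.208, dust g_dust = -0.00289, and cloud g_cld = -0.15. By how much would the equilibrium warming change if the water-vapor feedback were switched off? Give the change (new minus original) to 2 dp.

Original: g = 0.43511, ΔT = 5.12/(1−0.43511) = 9.0637 K.
Without water-vapor: g' = 0.05511, ΔT' = 5.12/(1−0.05511) = 5.4186 K.
Change = 5.4186 − 9.0637 = -3.65 K.

-3.65 K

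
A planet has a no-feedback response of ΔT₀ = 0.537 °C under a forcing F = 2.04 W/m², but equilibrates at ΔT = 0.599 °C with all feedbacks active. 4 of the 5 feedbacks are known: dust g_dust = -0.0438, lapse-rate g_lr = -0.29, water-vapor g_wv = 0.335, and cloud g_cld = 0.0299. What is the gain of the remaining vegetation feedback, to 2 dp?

0.07

Amplification A = ΔT/ΔT₀ = 0.599/0.537 = 1.115.
Total gain g = 1 − 1/A = 1 − 1/1.115 = 0.1031.
Known gains sum to -0.0438 − 0.29 + 0.335 + 0.0299 = 0.0311.
g_veg = 0.1031 − 0.0311 = 0.07.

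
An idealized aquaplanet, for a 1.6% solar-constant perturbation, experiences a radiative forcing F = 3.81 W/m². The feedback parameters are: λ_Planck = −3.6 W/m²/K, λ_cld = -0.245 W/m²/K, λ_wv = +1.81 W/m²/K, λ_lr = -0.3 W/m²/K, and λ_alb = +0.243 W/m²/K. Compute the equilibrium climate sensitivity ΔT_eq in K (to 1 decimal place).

1.8 K

Net feedback parameter λ = (−3.6) + (-0.245) + (+1.81) + (-0.3) + (+0.243) = -2.092 W/m²/K.
ΔT = −F/λ = −3.81/(-2.092) = 1.8 K.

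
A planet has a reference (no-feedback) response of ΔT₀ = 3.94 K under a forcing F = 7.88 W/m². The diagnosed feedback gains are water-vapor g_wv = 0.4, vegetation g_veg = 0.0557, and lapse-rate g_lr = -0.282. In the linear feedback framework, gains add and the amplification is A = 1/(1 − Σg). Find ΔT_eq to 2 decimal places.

4.77 K

Total gain g = 0.4 + 0.0557 − 0.282 = 0.1737.
Amplification A = 1/(1 − 0.1737) = 1.21.
ΔT = 3.94 × 1.21 = 4.77 K.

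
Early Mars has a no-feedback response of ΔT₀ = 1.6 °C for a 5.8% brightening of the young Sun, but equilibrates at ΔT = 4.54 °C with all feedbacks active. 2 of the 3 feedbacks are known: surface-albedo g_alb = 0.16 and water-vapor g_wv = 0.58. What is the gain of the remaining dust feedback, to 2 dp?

-0.09

Amplification A = ΔT/ΔT₀ = 4.54/1.6 = 2.837.
Total gain g = 1 − 1/A = 1 − 1/2.837 = 0.6475.
Known gains sum to 0.16 + 0.58 = 0.74.
g_dust = 0.6475 − 0.74 = -0.09.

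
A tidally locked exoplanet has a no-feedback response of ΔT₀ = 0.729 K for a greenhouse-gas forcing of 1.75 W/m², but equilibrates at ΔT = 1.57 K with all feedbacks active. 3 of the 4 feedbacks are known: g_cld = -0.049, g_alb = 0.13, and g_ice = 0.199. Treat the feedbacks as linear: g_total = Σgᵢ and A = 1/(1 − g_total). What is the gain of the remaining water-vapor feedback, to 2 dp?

Amplification A = ΔT/ΔT₀ = 1.57/0.729 = 2.154.
Total gain g = 1 − 1/A = 1 − 1/2.154 = 0.5357.
Known gains sum to -0.049 + 0.13 + 0.199 = 0.28.
g_wv = 0.5357 − 0.28 = 0.26.

0.26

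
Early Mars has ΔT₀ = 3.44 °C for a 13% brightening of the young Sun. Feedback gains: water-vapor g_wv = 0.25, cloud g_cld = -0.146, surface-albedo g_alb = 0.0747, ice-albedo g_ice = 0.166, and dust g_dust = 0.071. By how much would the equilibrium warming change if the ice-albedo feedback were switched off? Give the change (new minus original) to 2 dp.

-1.30 °C

Original: g = 0.4157, ΔT = 3.44/(1−0.4157) = 5.8874 °C.
Without ice-albedo: g' = 0.2497, ΔT' = 3.44/(1−0.2497) = 4.5848 °C.
Change = 4.5848 − 5.8874 = -1.30 °C.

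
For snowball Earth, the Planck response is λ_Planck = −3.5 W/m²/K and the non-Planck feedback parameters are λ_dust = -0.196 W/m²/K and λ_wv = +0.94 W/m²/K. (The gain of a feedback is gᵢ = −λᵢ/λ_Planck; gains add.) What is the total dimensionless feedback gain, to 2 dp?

Convert to gains: g_dust = -0.196/3.5 = -0.056; g_wv = 0.94/3.5 = 0.2686.
Total gain g = 0.2126.

0.21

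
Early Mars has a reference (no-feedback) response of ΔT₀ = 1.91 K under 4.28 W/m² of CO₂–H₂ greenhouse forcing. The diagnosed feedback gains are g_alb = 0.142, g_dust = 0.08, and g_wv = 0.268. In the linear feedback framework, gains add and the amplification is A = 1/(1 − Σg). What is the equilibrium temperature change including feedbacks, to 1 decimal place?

3.7 K

Total gain g = 0.142 + 0.08 + 0.268 = 0.49.
Amplification A = 1/(1 − 0.49) = 1.961.
ΔT = 1.91 × 1.961 = 3.7 K.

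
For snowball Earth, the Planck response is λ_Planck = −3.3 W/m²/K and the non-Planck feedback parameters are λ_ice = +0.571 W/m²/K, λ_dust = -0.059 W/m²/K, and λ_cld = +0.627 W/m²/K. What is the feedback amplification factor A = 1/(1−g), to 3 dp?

1.527

Convert to gains: g_ice = 0.571/3.3 = 0.173; g_dust = -0.059/3.3 = -0.01788; g_cld = 0.627/3.3 = 0.19.
Total gain g = 0.34512.
A = 1/(1 − 0.34512) = 1.527.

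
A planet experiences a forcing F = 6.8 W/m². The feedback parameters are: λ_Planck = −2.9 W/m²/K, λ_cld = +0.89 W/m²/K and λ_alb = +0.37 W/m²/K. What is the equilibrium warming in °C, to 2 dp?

Net feedback parameter λ = (−2.9) + (+0.89) + (+0.37) = -1.64 W/m²/K.
ΔT = −F/λ = −6.8/(-1.64) = 4.15 °C.

4.15 °C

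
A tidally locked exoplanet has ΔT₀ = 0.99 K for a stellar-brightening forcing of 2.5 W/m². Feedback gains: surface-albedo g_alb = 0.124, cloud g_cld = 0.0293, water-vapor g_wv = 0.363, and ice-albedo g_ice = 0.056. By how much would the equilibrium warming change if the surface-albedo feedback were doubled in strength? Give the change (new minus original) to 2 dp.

Original: g = 0.5723, ΔT = 0.99/(1−0.5723) = 2.3147 K.
With doubled surface-albedo: g' = 0.6963, ΔT' = 0.99/(1−0.6963) = 3.2598 K.
Change = 3.2598 − 2.3147 = 0.95 K.

0.95 K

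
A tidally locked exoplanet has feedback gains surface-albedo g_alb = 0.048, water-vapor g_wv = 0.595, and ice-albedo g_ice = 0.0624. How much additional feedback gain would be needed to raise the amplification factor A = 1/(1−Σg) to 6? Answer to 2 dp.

0.13

Current total gain = 0.7054.
Target gain for A = 6: g* = 1 − 1/6 = 0.8333.
Additional gain needed = 0.8333 − 0.7054 = 0.13.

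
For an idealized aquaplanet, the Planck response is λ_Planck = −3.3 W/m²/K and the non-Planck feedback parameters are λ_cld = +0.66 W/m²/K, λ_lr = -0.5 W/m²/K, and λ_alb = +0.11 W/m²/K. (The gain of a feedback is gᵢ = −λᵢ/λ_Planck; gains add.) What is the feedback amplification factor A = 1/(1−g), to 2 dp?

1.09

Convert to gains: g_cld = 0.66/3.3 = 0.2; g_lr = -0.5/3.3 = -0.1515; g_alb = 0.11/3.3 = 0.03333.
Total gain g = 0.08183.
A = 1/(1 − 0.08183) = 1.09.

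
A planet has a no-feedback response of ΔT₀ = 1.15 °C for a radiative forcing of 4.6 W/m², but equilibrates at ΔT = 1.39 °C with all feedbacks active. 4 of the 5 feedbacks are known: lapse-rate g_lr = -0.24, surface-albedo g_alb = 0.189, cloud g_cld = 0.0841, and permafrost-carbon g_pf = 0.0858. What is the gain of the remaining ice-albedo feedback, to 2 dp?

Amplification A = ΔT/ΔT₀ = 1.39/1.15 = 1.209.
Total gain g = 1 − 1/A = 1 − 1/1.209 = 0.1729.
Known gains sum to -0.24 + 0.189 + 0.0841 + 0.0858 = 0.1189.
g_ice = 0.1729 − 0.1189 = 0.05.

0.05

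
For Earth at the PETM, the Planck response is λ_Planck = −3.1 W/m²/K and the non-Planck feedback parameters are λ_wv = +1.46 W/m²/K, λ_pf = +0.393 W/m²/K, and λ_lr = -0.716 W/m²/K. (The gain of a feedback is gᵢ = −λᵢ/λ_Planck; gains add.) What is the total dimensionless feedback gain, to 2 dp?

0.37

Convert to gains: g_wv = 1.46/3.1 = 0.471; g_pf = 0.393/3.1 = 0.1268; g_lr = -0.716/3.1 = -0.231.
Total gain g = 0.3668.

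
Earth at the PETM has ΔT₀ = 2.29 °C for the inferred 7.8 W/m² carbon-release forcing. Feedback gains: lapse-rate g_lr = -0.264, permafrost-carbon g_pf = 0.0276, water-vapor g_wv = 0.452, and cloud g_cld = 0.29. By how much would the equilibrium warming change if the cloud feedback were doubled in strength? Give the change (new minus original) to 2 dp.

Original: g = 0.5056, ΔT = 2.29/(1−0.5056) = 4.6319 °C.
With doubled cloud: g' = 0.7956, ΔT' = 2.29/(1−0.7956) = 11.2035 °C.
Change = 11.2035 − 4.6319 = 6.57 °C.

6.57 °C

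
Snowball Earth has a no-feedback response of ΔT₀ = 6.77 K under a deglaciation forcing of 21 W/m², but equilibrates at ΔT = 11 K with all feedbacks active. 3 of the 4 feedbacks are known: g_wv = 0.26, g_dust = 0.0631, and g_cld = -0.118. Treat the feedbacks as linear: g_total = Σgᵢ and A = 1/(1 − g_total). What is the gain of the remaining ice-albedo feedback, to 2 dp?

Amplification A = ΔT/ΔT₀ = 11/6.77 = 1.625.
Total gain g = 1 − 1/A = 1 − 1/1.625 = 0.3846.
Known gains sum to 0.26 + 0.0631 − 0.118 = 0.2051.
g_ice = 0.3846 − 0.2051 = 0.18.

0.18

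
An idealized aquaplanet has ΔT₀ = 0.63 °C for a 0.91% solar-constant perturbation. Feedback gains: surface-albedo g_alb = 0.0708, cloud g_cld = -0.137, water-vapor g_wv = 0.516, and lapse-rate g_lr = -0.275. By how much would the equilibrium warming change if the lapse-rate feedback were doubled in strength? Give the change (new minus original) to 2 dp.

Original: g = 0.1748, ΔT = 0.63/(1−0.1748) = 0.7635 °C.
With doubled lapse-rate: g' = -0.1002, ΔT' = 0.63/(1+0.1002) = 0.5726 °C.
Change = 0.5726 − 0.7635 = -0.19 °C.

-0.19 °C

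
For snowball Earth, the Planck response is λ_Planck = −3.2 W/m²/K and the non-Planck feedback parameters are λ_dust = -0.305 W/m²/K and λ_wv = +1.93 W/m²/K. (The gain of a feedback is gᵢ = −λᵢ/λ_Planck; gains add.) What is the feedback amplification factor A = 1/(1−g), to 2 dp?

2.03

Convert to gains: g_dust = -0.305/3.2 = -0.09531; g_wv = 1.93/3.2 = 0.6031.
Total gain g = 0.50779.
A = 1/(1 − 0.50779) = 2.03.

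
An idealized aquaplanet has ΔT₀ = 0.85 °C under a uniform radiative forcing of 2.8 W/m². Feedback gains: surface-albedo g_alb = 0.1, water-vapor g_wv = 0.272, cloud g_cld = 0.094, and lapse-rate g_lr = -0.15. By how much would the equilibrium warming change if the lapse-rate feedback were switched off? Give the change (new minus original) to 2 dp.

Original: g = 0.316, ΔT = 0.85/(1−0.316) = 1.2427 °C.
Without lapse-rate: g' = 0.466, ΔT' = 0.85/(1−0.466) = 1.5918 °C.
Change = 1.5918 − 1.2427 = 0.35 °C.

0.35 °C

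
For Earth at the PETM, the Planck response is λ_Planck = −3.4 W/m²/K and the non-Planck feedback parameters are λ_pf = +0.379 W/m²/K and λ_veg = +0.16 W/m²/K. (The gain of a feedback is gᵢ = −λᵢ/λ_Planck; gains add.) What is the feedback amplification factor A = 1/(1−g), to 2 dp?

1.19

Convert to gains: g_pf = 0.379/3.4 = 0.1115; g_veg = 0.16/3.4 = 0.04706.
Total gain g = 0.15856.
A = 1/(1 − 0.15856) = 1.19.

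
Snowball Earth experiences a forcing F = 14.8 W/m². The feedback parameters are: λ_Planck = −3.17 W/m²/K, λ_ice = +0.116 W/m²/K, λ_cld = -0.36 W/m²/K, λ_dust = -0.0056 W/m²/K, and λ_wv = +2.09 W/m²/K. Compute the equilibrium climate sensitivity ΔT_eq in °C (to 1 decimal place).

Net feedback parameter λ = (−3.17) + (+0.116) + (-0.36) + (-0.0056) + (+2.09) = -1.3296 W/m²/K.
ΔT = −F/λ = −14.8/(-1.3296) = 11.1 °C.

11.1 °C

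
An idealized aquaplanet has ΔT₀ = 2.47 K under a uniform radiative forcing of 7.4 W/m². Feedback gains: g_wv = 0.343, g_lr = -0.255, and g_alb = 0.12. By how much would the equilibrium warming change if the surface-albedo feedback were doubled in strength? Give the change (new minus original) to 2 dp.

0.56 K

Original: g = 0.208, ΔT = 2.47/(1−0.208) = 3.1187 K.
With doubled surface-albedo: g' = 0.328, ΔT' = 2.47/(1−0.328) = 3.6756 K.
Change = 3.6756 − 3.1187 = 0.56 K.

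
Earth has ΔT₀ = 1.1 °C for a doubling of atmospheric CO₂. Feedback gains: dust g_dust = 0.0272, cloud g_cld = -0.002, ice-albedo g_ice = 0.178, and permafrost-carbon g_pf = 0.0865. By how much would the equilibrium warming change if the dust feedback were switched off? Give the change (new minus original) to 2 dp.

Original: g = 0.2897, ΔT = 1.1/(1−0.2897) = 1.5486 °C.
Without dust: g' = 0.2625, ΔT' = 1.1/(1−0.2625) = 1.4915 °C.
Change = 1.4915 − 1.5486 = -0.06 °C.

-0.06 °C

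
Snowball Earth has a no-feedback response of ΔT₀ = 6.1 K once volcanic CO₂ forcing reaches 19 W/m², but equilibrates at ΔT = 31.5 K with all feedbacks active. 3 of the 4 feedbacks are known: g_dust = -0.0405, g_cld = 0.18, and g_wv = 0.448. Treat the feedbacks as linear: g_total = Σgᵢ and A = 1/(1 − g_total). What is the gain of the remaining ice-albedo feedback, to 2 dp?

0.22

Amplification A = ΔT/ΔT₀ = 31.5/6.1 = 5.164.
Total gain g = 1 − 1/A = 1 − 1/5.164 = 0.8064.
Known gains sum to -0.0405 + 0.18 + 0.448 = 0.5875.
g_ice = 0.8064 − 0.5875 = 0.22.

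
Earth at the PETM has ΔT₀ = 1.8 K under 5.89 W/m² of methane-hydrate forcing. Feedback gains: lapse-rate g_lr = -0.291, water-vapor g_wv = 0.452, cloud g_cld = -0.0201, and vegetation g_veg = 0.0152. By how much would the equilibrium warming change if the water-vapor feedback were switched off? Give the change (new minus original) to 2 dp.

-0.74 K

Original: g = 0.1561, ΔT = 1.8/(1−0.1561) = 2.1330 K.
Without water-vapor: g' = -0.2959, ΔT' = 1.8/(1+0.2959) = 1.3890 K.
Change = 1.3890 − 2.1330 = -0.74 K.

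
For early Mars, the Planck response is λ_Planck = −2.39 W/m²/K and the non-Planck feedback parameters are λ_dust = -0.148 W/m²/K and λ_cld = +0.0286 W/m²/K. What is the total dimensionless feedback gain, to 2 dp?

Convert to gains: g_dust = -0.148/2.39 = -0.06192; g_cld = 0.0286/2.39 = 0.01197.
Total gain g = -0.04995.

-0.05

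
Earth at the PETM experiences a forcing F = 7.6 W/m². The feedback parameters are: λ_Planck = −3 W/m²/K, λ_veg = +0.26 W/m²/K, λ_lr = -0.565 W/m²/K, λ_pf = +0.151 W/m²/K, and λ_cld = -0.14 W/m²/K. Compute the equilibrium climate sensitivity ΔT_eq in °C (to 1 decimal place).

Net feedback parameter λ = (−3) + (+0.26) + (-0.565) + (+0.151) + (-0.14) = -3.294 W/m²/K.
ΔT = −F/λ = −7.6/(-3.294) = 2.3 °C.

2.3 °C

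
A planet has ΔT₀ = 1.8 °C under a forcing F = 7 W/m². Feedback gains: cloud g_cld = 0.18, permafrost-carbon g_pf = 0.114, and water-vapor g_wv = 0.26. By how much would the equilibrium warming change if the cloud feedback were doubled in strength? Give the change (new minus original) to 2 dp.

2.73 °C

Original: g = 0.554, ΔT = 1.8/(1−0.554) = 4.0359 °C.
With doubled cloud: g' = 0.734, ΔT' = 1.8/(1−0.734) = 6.7669 °C.
Change = 6.7669 − 4.0359 = 2.73 °C.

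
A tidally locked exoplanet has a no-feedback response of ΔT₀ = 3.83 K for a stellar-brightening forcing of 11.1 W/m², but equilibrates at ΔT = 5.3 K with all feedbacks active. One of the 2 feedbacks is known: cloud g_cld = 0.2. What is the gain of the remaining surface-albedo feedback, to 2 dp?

0.08

Amplification A = ΔT/ΔT₀ = 5.3/3.83 = 1.384.
Total gain g = 1 − 1/A = 1 − 1/1.384 = 0.2775.
The known gain is 0.2.
g_alb = 0.2775 − 0.2 = 0.08.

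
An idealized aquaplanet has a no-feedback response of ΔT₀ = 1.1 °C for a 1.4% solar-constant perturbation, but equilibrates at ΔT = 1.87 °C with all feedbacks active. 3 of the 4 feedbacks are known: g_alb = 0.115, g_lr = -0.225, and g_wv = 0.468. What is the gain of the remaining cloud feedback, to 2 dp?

Amplification A = ΔT/ΔT₀ = 1.87/1.1 = 1.7.
Total gain g = 1 − 1/A = 1 − 1/1.7 = 0.4118.
Known gains sum to 0.115 − 0.225 + 0.468 = 0.358.
g_cld = 0.4118 − 0.358 = 0.05.

0.05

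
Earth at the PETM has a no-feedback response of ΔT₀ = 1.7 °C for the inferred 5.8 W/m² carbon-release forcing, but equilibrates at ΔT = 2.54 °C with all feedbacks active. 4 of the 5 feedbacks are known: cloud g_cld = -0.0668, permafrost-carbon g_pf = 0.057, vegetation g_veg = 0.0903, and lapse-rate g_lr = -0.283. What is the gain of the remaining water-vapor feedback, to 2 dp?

0.53

Amplification A = ΔT/ΔT₀ = 2.54/1.7 = 1.494.
Total gain g = 1 − 1/A = 1 − 1/1.494 = 0.3307.
Known gains sum to -0.0668 + 0.057 + 0.0903 − 0.283 = -0.2025.
g_wv = 0.3307 + 0.2025 = 0.53.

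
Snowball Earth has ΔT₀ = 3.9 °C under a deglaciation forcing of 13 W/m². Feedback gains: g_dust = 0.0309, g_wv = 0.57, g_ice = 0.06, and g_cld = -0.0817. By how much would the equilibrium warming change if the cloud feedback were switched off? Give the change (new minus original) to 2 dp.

2.23 °C

Original: g = 0.5792, ΔT = 3.9/(1−0.5792) = 9.2681 °C.
Without cloud: g' = 0.6609, ΔT' = 3.9/(1−0.6609) = 11.5010 °C.
Change = 11.5010 − 9.2681 = 2.23 °C.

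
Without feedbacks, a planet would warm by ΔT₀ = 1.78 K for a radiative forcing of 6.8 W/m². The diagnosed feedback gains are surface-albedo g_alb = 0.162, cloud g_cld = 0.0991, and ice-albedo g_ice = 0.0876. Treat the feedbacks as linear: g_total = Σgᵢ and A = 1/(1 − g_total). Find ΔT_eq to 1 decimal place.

2.7 K

Total gain g = 0.162 + 0.0991 + 0.0876 = 0.3487.
Amplification A = 1/(1 − 0.3487) = 1.535.
ΔT = 1.78 × 1.535 = 2.7 K.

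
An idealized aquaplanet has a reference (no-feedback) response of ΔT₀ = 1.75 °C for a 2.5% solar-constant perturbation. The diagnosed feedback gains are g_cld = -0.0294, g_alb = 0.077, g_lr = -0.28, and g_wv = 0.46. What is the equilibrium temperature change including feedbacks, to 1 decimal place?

2.3 °C

Total gain g = -0.0294 + 0.077 − 0.28 + 0.46 = 0.2276.
Amplification A = 1/(1 − 0.2276) = 1.295.
ΔT = 1.75 × 1.295 = 2.3 °C.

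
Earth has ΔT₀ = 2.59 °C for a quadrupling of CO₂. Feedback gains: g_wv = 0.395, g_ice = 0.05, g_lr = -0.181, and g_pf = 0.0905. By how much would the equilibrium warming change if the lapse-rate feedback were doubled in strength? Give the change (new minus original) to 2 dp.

-0.88 °C

Original: g = 0.3545, ΔT = 2.59/(1−0.3545) = 4.0124 °C.
With doubled lapse-rate: g' = 0.1735, ΔT' = 2.59/(1−0.1735) = 3.1337 °C.
Change = 3.1337 − 4.0124 = -0.88 °C.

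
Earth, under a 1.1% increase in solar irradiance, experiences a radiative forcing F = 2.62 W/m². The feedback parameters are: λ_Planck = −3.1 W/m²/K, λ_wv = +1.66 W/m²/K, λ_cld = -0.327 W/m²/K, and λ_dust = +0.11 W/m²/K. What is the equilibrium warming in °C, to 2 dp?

1.58 °C

Net feedback parameter λ = (−3.1) + (+1.66) + (-0.327) + (+0.11) = -1.657 W/m²/K.
ΔT = −F/λ = −2.62/(-1.657) = 1.58 °C.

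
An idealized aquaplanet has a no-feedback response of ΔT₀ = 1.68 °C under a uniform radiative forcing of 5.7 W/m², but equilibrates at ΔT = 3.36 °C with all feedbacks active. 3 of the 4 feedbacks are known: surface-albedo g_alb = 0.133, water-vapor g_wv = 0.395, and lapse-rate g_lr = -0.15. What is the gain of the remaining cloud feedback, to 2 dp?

0.12

Amplification A = ΔT/ΔT₀ = 3.36/1.68 = 2.
Total gain g = 1 − 1/A = 1 − 1/2 = 0.5.
Known gains sum to 0.133 + 0.395 − 0.15 = 0.378.
g_cld = 0.5 − 0.378 = 0.12.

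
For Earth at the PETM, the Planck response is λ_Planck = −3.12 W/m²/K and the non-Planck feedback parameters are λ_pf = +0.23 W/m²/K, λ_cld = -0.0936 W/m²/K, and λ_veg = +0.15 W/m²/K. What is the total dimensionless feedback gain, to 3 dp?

0.092

Convert to gains: g_pf = 0.23/3.12 = 0.07372; g_cld = -0.0936/3.12 = -0.03; g_veg = 0.15/3.12 = 0.04808.
Total gain g = 0.0918.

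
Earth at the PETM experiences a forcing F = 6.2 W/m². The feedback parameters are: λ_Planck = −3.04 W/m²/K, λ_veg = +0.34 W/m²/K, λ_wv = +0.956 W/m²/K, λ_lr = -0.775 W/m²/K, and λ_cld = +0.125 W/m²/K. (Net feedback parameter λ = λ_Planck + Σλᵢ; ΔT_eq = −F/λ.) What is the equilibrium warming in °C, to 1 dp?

Net feedback parameter λ = (−3.04) + (+0.34) + (+0.956) + (-0.775) + (+0.125) = -2.394 W/m²/K.
ΔT = −F/λ = −6.2/(-2.394) = 2.6 °C.

2.6 °C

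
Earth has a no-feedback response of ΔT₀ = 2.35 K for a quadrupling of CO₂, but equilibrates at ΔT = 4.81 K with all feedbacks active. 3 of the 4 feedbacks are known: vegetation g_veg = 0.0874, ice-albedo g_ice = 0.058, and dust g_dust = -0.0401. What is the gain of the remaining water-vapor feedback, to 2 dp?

Amplification A = ΔT/ΔT₀ = 4.81/2.35 = 2.047.
Total gain g = 1 − 1/A = 1 − 1/2.047 = 0.5115.
Known gains sum to 0.0874 + 0.058 − 0.0401 = 0.1053.
g_wv = 0.5115 − 0.1053 = 0.41.

0.41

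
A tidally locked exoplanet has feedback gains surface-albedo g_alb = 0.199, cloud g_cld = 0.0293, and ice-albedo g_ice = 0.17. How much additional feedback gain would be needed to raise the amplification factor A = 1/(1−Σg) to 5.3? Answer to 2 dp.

0.41

Current total gain = 0.3983.
Target gain for A = 5.3: g* = 1 − 1/5.3 = 0.8113.
Additional gain needed = 0.8113 − 0.3983 = 0.41.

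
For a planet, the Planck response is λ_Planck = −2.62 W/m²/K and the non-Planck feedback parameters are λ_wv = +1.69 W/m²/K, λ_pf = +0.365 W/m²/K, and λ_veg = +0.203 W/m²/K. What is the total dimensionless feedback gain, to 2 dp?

0.86

Convert to gains: g_wv = 1.69/2.62 = 0.645; g_pf = 0.365/2.62 = 0.1393; g_veg = 0.203/2.62 = 0.07748.
Total gain g = 0.86178.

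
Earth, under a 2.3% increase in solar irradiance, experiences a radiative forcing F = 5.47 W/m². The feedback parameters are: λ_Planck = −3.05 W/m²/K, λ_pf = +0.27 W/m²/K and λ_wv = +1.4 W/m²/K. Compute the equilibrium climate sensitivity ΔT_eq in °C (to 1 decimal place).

4.0 °C

Net feedback parameter λ = (−3.05) + (+0.27) + (+1.4) = -1.38 W/m²/K.
ΔT = −F/λ = −5.47/(-1.38) = 4.0 °C.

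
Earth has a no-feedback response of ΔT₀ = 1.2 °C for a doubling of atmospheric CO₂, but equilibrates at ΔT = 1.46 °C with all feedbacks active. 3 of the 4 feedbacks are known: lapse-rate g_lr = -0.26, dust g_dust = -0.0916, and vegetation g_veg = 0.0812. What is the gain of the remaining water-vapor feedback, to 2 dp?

0.45

Amplification A = ΔT/ΔT₀ = 1.46/1.2 = 1.217.
Total gain g = 1 − 1/A = 1 − 1/1.217 = 0.1783.
Known gains sum to -0.26 − 0.0916 + 0.0812 = -0.2704.
g_wv = 0.1783 + 0.2704 = 0.45.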